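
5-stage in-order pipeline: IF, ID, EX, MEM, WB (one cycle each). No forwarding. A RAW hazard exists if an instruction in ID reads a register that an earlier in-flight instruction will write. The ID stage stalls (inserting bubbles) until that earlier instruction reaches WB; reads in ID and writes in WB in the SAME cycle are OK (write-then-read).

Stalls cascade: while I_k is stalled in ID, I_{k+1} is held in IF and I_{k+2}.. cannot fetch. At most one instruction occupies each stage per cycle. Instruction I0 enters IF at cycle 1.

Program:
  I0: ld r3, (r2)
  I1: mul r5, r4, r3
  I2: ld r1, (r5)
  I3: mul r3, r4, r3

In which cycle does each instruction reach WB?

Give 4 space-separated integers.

I0 ld r3 <- r2: IF@1 ID@2 stall=0 (-) EX@3 MEM@4 WB@5
I1 mul r5 <- r4,r3: IF@2 ID@3 stall=2 (RAW on I0.r3 (WB@5)) EX@6 MEM@7 WB@8
I2 ld r1 <- r5: IF@3 ID@6 stall=2 (RAW on I1.r5 (WB@8)) EX@9 MEM@10 WB@11
I3 mul r3 <- r4,r3: IF@6 ID@9 stall=0 (-) EX@10 MEM@11 WB@12

Answer: 5 8 11 12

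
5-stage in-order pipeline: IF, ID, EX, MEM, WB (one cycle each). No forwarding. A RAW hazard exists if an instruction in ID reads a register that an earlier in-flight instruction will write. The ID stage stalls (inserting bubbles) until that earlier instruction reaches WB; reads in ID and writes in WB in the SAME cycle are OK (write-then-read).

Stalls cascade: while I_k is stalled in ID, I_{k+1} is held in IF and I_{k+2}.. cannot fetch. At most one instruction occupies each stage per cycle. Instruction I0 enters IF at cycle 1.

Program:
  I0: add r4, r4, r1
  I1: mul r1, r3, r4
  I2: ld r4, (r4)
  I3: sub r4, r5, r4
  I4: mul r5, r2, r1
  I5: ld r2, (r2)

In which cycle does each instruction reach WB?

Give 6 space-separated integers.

I0 add r4 <- r4,r1: IF@1 ID@2 stall=0 (-) EX@3 MEM@4 WB@5
I1 mul r1 <- r3,r4: IF@2 ID@3 stall=2 (RAW on I0.r4 (WB@5)) EX@6 MEM@7 WB@8
I2 ld r4 <- r4: IF@3 ID@6 stall=0 (-) EX@7 MEM@8 WB@9
I3 sub r4 <- r5,r4: IF@6 ID@7 stall=2 (RAW on I2.r4 (WB@9)) EX@10 MEM@11 WB@12
I4 mul r5 <- r2,r1: IF@7 ID@10 stall=0 (-) EX@11 MEM@12 WB@13
I5 ld r2 <- r2: IF@10 ID@11 stall=0 (-) EX@12 MEM@13 WB@14

Answer: 5 8 9 12 13 14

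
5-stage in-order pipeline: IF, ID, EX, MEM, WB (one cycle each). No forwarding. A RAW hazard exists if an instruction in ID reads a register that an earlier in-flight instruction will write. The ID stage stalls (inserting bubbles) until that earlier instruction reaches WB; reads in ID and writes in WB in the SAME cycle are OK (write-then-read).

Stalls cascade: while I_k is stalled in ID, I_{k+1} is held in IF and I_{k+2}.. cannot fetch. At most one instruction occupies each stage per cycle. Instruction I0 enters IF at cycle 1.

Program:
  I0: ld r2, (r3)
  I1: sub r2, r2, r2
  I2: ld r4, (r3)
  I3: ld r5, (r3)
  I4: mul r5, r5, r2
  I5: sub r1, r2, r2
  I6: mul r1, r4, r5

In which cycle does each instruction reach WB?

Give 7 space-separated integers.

I0 ld r2 <- r3: IF@1 ID@2 stall=0 (-) EX@3 MEM@4 WB@5
I1 sub r2 <- r2,r2: IF@2 ID@3 stall=2 (RAW on I0.r2 (WB@5)) EX@6 MEM@7 WB@8
I2 ld r4 <- r3: IF@3 ID@6 stall=0 (-) EX@7 MEM@8 WB@9
I3 ld r5 <- r3: IF@6 ID@7 stall=0 (-) EX@8 MEM@9 WB@10
I4 mul r5 <- r5,r2: IF@7 ID@8 stall=2 (RAW on I3.r5 (WB@10)) EX@11 MEM@12 WB@13
I5 sub r1 <- r2,r2: IF@8 ID@11 stall=0 (-) EX@12 MEM@13 WB@14
I6 mul r1 <- r4,r5: IF@11 ID@12 stall=1 (RAW on I4.r5 (WB@13)) EX@14 MEM@15 WB@16

Answer: 5 8 9 10 13 14 16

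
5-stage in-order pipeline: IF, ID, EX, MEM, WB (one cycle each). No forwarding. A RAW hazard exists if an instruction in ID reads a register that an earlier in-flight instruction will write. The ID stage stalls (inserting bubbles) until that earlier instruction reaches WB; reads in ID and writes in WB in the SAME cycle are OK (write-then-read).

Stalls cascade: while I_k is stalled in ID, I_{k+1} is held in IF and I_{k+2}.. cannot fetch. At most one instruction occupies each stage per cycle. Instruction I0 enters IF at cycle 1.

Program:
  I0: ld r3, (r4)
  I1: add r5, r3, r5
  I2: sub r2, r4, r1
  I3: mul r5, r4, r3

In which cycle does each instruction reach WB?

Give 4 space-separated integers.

Answer: 5 8 9 10

Derivation:
I0 ld r3 <- r4: IF@1 ID@2 stall=0 (-) EX@3 MEM@4 WB@5
I1 add r5 <- r3,r5: IF@2 ID@3 stall=2 (RAW on I0.r3 (WB@5)) EX@6 MEM@7 WB@8
I2 sub r2 <- r4,r1: IF@3 ID@6 stall=0 (-) EX@7 MEM@8 WB@9
I3 mul r5 <- r4,r3: IF@6 ID@7 stall=0 (-) EX@8 MEM@9 WB@10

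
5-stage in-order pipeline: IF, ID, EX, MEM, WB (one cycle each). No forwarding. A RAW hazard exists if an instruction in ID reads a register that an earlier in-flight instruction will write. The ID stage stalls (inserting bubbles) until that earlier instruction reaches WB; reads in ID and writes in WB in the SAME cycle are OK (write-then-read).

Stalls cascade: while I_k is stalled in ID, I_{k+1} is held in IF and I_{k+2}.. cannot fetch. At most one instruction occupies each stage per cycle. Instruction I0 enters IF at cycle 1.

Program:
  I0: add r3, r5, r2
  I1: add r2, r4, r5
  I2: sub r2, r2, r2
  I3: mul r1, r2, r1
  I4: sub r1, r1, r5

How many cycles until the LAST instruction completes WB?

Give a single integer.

Answer: 15

Derivation:
I0 add r3 <- r5,r2: IF@1 ID@2 stall=0 (-) EX@3 MEM@4 WB@5
I1 add r2 <- r4,r5: IF@2 ID@3 stall=0 (-) EX@4 MEM@5 WB@6
I2 sub r2 <- r2,r2: IF@3 ID@4 stall=2 (RAW on I1.r2 (WB@6)) EX@7 MEM@8 WB@9
I3 mul r1 <- r2,r1: IF@4 ID@7 stall=2 (RAW on I2.r2 (WB@9)) EX@10 MEM@11 WB@12
I4 sub r1 <- r1,r5: IF@7 ID@10 stall=2 (RAW on I3.r1 (WB@12)) EX@13 MEM@14 WB@15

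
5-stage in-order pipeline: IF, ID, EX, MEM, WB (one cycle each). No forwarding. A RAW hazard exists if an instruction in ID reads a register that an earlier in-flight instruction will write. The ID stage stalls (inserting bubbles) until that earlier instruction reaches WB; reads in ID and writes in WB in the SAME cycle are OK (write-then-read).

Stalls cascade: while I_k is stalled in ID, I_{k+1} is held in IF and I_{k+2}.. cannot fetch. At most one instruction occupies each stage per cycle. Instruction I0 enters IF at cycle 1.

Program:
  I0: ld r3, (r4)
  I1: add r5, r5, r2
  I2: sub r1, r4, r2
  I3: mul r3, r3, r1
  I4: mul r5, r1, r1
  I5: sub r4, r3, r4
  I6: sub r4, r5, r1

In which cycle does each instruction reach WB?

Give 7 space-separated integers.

Answer: 5 6 7 10 11 13 14

Derivation:
I0 ld r3 <- r4: IF@1 ID@2 stall=0 (-) EX@3 MEM@4 WB@5
I1 add r5 <- r5,r2: IF@2 ID@3 stall=0 (-) EX@4 MEM@5 WB@6
I2 sub r1 <- r4,r2: IF@3 ID@4 stall=0 (-) EX@5 MEM@6 WB@7
I3 mul r3 <- r3,r1: IF@4 ID@5 stall=2 (RAW on I2.r1 (WB@7)) EX@8 MEM@9 WB@10
I4 mul r5 <- r1,r1: IF@5 ID@8 stall=0 (-) EX@9 MEM@10 WB@11
I5 sub r4 <- r3,r4: IF@8 ID@9 stall=1 (RAW on I3.r3 (WB@10)) EX@11 MEM@12 WB@13
I6 sub r4 <- r5,r1: IF@9 ID@11 stall=0 (-) EX@12 MEM@13 WB@14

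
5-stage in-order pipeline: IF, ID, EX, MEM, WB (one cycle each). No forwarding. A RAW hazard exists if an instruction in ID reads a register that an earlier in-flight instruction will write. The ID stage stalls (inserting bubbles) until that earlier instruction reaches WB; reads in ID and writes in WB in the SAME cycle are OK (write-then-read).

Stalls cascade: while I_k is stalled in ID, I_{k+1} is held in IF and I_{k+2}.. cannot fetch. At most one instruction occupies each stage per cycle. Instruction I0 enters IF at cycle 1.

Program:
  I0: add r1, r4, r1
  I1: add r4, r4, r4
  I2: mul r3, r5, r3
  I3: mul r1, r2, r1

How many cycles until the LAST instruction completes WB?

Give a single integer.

I0 add r1 <- r4,r1: IF@1 ID@2 stall=0 (-) EX@3 MEM@4 WB@5
I1 add r4 <- r4,r4: IF@2 ID@3 stall=0 (-) EX@4 MEM@5 WB@6
I2 mul r3 <- r5,r3: IF@3 ID@4 stall=0 (-) EX@5 MEM@6 WB@7
I3 mul r1 <- r2,r1: IF@4 ID@5 stall=0 (-) EX@6 MEM@7 WB@8

Answer: 8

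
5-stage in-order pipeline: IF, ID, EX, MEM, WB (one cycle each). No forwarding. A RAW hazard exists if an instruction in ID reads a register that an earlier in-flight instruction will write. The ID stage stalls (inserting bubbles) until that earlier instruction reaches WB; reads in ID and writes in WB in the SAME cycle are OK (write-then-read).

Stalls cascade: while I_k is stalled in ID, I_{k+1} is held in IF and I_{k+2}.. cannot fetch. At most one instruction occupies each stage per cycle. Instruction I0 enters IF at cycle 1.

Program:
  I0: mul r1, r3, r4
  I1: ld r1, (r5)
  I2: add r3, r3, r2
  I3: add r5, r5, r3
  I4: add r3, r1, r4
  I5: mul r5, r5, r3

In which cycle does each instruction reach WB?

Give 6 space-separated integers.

I0 mul r1 <- r3,r4: IF@1 ID@2 stall=0 (-) EX@3 MEM@4 WB@5
I1 ld r1 <- r5: IF@2 ID@3 stall=0 (-) EX@4 MEM@5 WB@6
I2 add r3 <- r3,r2: IF@3 ID@4 stall=0 (-) EX@5 MEM@6 WB@7
I3 add r5 <- r5,r3: IF@4 ID@5 stall=2 (RAW on I2.r3 (WB@7)) EX@8 MEM@9 WB@10
I4 add r3 <- r1,r4: IF@5 ID@8 stall=0 (-) EX@9 MEM@10 WB@11
I5 mul r5 <- r5,r3: IF@8 ID@9 stall=2 (RAW on I4.r3 (WB@11)) EX@12 MEM@13 WB@14

Answer: 5 6 7 10 11 14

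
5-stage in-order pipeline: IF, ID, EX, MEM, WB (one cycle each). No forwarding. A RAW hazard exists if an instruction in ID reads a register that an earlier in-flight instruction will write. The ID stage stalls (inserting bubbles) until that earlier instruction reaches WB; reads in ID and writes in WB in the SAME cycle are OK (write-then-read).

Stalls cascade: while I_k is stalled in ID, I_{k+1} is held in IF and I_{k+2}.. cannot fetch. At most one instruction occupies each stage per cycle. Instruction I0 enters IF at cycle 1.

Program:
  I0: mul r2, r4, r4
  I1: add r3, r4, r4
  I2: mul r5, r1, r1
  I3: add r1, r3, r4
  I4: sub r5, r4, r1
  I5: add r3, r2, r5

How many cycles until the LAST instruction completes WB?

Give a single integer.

I0 mul r2 <- r4,r4: IF@1 ID@2 stall=0 (-) EX@3 MEM@4 WB@5
I1 add r3 <- r4,r4: IF@2 ID@3 stall=0 (-) EX@4 MEM@5 WB@6
I2 mul r5 <- r1,r1: IF@3 ID@4 stall=0 (-) EX@5 MEM@6 WB@7
I3 add r1 <- r3,r4: IF@4 ID@5 stall=1 (RAW on I1.r3 (WB@6)) EX@7 MEM@8 WB@9
I4 sub r5 <- r4,r1: IF@5 ID@7 stall=2 (RAW on I3.r1 (WB@9)) EX@10 MEM@11 WB@12
I5 add r3 <- r2,r5: IF@7 ID@10 stall=2 (RAW on I4.r5 (WB@12)) EX@13 MEM@14 WB@15

Answer: 15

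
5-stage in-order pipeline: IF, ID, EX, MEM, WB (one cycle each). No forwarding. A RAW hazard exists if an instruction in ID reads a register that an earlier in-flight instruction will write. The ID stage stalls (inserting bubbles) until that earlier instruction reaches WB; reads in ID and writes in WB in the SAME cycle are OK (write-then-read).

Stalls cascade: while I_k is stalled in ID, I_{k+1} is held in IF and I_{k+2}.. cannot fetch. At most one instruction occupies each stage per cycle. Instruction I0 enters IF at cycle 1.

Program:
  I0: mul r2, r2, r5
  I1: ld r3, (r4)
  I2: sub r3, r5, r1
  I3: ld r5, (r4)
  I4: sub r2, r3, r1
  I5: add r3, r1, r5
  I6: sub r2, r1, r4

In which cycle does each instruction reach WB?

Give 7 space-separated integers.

I0 mul r2 <- r2,r5: IF@1 ID@2 stall=0 (-) EX@3 MEM@4 WB@5
I1 ld r3 <- r4: IF@2 ID@3 stall=0 (-) EX@4 MEM@5 WB@6
I2 sub r3 <- r5,r1: IF@3 ID@4 stall=0 (-) EX@5 MEM@6 WB@7
I3 ld r5 <- r4: IF@4 ID@5 stall=0 (-) EX@6 MEM@7 WB@8
I4 sub r2 <- r3,r1: IF@5 ID@6 stall=1 (RAW on I2.r3 (WB@7)) EX@8 MEM@9 WB@10
I5 add r3 <- r1,r5: IF@6 ID@8 stall=0 (-) EX@9 MEM@10 WB@11
I6 sub r2 <- r1,r4: IF@8 ID@9 stall=0 (-) EX@10 MEM@11 WB@12

Answer: 5 6 7 8 10 11 12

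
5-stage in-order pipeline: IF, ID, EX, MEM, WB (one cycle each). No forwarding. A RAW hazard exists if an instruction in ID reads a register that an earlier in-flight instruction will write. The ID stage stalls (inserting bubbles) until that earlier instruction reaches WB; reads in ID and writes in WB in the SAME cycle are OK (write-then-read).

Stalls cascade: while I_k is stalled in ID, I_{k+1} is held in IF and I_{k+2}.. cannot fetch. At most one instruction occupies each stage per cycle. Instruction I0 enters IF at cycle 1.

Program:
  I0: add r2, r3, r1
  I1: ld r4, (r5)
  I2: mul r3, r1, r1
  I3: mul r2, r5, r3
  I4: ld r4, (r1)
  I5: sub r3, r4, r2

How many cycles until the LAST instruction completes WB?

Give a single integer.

Answer: 14

Derivation:
I0 add r2 <- r3,r1: IF@1 ID@2 stall=0 (-) EX@3 MEM@4 WB@5
I1 ld r4 <- r5: IF@2 ID@3 stall=0 (-) EX@4 MEM@5 WB@6
I2 mul r3 <- r1,r1: IF@3 ID@4 stall=0 (-) EX@5 MEM@6 WB@7
I3 mul r2 <- r5,r3: IF@4 ID@5 stall=2 (RAW on I2.r3 (WB@7)) EX@8 MEM@9 WB@10
I4 ld r4 <- r1: IF@5 ID@8 stall=0 (-) EX@9 MEM@10 WB@11
I5 sub r3 <- r4,r2: IF@8 ID@9 stall=2 (RAW on I4.r4 (WB@11)) EX@12 MEM@13 WB@14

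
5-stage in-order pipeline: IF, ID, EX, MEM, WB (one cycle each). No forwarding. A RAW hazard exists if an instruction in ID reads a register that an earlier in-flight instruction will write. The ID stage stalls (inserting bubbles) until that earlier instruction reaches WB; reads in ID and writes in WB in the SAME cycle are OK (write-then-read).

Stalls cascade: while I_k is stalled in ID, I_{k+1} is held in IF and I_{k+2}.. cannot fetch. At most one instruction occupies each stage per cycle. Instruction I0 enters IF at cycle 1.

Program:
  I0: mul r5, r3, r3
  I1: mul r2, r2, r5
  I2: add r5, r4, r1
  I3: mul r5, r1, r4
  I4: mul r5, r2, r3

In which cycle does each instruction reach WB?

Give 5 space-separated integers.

Answer: 5 8 9 10 11

Derivation:
I0 mul r5 <- r3,r3: IF@1 ID@2 stall=0 (-) EX@3 MEM@4 WB@5
I1 mul r2 <- r2,r5: IF@2 ID@3 stall=2 (RAW on I0.r5 (WB@5)) EX@6 MEM@7 WB@8
I2 add r5 <- r4,r1: IF@3 ID@6 stall=0 (-) EX@7 MEM@8 WB@9
I3 mul r5 <- r1,r4: IF@6 ID@7 stall=0 (-) EX@8 MEM@9 WB@10
I4 mul r5 <- r2,r3: IF@7 ID@8 stall=0 (-) EX@9 MEM@10 WB@11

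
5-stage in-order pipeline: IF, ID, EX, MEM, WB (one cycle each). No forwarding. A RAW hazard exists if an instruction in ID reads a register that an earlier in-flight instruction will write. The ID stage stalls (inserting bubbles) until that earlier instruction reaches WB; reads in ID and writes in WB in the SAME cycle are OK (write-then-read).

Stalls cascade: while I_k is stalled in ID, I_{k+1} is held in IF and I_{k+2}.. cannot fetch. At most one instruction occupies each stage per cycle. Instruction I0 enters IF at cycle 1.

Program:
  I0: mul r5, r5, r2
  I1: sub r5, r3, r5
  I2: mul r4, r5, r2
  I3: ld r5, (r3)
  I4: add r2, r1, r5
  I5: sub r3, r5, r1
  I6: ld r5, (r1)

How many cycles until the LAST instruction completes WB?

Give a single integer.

I0 mul r5 <- r5,r2: IF@1 ID@2 stall=0 (-) EX@3 MEM@4 WB@5
I1 sub r5 <- r3,r5: IF@2 ID@3 stall=2 (RAW on I0.r5 (WB@5)) EX@6 MEM@7 WB@8
I2 mul r4 <- r5,r2: IF@3 ID@6 stall=2 (RAW on I1.r5 (WB@8)) EX@9 MEM@10 WB@11
I3 ld r5 <- r3: IF@6 ID@9 stall=0 (-) EX@10 MEM@11 WB@12
I4 add r2 <- r1,r5: IF@9 ID@10 stall=2 (RAW on I3.r5 (WB@12)) EX@13 MEM@14 WB@15
I5 sub r3 <- r5,r1: IF@10 ID@13 stall=0 (-) EX@14 MEM@15 WB@16
I6 ld r5 <- r1: IF@13 ID@14 stall=0 (-) EX@15 MEM@16 WB@17

Answer: 17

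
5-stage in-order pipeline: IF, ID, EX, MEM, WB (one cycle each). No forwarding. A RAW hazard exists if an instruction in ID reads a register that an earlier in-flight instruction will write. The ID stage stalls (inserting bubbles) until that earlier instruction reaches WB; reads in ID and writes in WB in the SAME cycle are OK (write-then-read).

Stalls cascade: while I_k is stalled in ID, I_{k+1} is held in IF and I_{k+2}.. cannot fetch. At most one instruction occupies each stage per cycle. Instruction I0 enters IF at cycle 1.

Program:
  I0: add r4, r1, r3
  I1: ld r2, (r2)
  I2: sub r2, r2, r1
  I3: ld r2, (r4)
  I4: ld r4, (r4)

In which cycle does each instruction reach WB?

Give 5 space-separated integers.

I0 add r4 <- r1,r3: IF@1 ID@2 stall=0 (-) EX@3 MEM@4 WB@5
I1 ld r2 <- r2: IF@2 ID@3 stall=0 (-) EX@4 MEM@5 WB@6
I2 sub r2 <- r2,r1: IF@3 ID@4 stall=2 (RAW on I1.r2 (WB@6)) EX@7 MEM@8 WB@9
I3 ld r2 <- r4: IF@4 ID@7 stall=0 (-) EX@8 MEM@9 WB@10
I4 ld r4 <- r4: IF@7 ID@8 stall=0 (-) EX@9 MEM@10 WB@11

Answer: 5 6 9 10 11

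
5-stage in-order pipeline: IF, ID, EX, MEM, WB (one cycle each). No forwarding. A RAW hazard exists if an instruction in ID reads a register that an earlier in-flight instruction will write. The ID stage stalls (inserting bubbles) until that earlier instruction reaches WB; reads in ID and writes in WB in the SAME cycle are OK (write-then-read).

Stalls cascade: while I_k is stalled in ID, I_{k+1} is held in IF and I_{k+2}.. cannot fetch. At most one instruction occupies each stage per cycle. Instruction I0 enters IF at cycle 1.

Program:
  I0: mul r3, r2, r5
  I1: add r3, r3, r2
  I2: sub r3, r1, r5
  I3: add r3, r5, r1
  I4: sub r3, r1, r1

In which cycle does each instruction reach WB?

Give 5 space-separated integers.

Answer: 5 8 9 10 11

Derivation:
I0 mul r3 <- r2,r5: IF@1 ID@2 stall=0 (-) EX@3 MEM@4 WB@5
I1 add r3 <- r3,r2: IF@2 ID@3 stall=2 (RAW on I0.r3 (WB@5)) EX@6 MEM@7 WB@8
I2 sub r3 <- r1,r5: IF@3 ID@6 stall=0 (-) EX@7 MEM@8 WB@9
I3 add r3 <- r5,r1: IF@6 ID@7 stall=0 (-) EX@8 MEM@9 WB@10
I4 sub r3 <- r1,r1: IF@7 ID@8 stall=0 (-) EX@9 MEM@10 WB@11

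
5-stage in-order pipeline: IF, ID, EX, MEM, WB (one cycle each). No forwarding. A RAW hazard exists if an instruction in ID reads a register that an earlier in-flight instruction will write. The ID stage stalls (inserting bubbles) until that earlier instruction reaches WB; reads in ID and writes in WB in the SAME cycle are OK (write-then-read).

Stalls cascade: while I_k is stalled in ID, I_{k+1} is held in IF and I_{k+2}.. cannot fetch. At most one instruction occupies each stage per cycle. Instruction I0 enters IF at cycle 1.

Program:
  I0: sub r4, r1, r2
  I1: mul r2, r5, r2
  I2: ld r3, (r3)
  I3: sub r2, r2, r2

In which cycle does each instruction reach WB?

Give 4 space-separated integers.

Answer: 5 6 7 9

Derivation:
I0 sub r4 <- r1,r2: IF@1 ID@2 stall=0 (-) EX@3 MEM@4 WB@5
I1 mul r2 <- r5,r2: IF@2 ID@3 stall=0 (-) EX@4 MEM@5 WB@6
I2 ld r3 <- r3: IF@3 ID@4 stall=0 (-) EX@5 MEM@6 WB@7
I3 sub r2 <- r2,r2: IF@4 ID@5 stall=1 (RAW on I1.r2 (WB@6)) EX@7 MEM@8 WB@9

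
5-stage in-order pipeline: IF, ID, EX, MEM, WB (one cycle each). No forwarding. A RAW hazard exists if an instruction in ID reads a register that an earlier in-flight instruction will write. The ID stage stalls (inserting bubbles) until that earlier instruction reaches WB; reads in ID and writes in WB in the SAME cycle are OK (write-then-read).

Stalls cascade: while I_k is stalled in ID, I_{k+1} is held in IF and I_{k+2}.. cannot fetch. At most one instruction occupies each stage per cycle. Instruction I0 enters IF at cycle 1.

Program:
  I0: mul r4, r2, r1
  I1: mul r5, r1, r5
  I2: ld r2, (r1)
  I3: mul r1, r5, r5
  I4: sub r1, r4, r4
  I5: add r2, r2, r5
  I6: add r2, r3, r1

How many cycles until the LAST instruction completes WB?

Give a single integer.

Answer: 13

Derivation:
I0 mul r4 <- r2,r1: IF@1 ID@2 stall=0 (-) EX@3 MEM@4 WB@5
I1 mul r5 <- r1,r5: IF@2 ID@3 stall=0 (-) EX@4 MEM@5 WB@6
I2 ld r2 <- r1: IF@3 ID@4 stall=0 (-) EX@5 MEM@6 WB@7
I3 mul r1 <- r5,r5: IF@4 ID@5 stall=1 (RAW on I1.r5 (WB@6)) EX@7 MEM@8 WB@9
I4 sub r1 <- r4,r4: IF@5 ID@7 stall=0 (-) EX@8 MEM@9 WB@10
I5 add r2 <- r2,r5: IF@7 ID@8 stall=0 (-) EX@9 MEM@10 WB@11
I6 add r2 <- r3,r1: IF@8 ID@9 stall=1 (RAW on I4.r1 (WB@10)) EX@11 MEM@12 WB@13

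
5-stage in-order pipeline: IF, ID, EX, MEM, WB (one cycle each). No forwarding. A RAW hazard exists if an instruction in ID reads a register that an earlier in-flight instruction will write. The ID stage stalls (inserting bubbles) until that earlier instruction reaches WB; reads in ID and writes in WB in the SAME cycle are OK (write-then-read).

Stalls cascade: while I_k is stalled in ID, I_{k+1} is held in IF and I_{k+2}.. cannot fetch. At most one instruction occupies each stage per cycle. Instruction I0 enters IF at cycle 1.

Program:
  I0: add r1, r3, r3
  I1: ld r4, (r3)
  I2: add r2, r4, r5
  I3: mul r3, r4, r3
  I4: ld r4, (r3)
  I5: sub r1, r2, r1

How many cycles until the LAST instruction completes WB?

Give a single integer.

I0 add r1 <- r3,r3: IF@1 ID@2 stall=0 (-) EX@3 MEM@4 WB@5
I1 ld r4 <- r3: IF@2 ID@3 stall=0 (-) EX@4 MEM@5 WB@6
I2 add r2 <- r4,r5: IF@3 ID@4 stall=2 (RAW on I1.r4 (WB@6)) EX@7 MEM@8 WB@9
I3 mul r3 <- r4,r3: IF@4 ID@7 stall=0 (-) EX@8 MEM@9 WB@10
I4 ld r4 <- r3: IF@7 ID@8 stall=2 (RAW on I3.r3 (WB@10)) EX@11 MEM@12 WB@13
I5 sub r1 <- r2,r1: IF@8 ID@11 stall=0 (-) EX@12 MEM@13 WB@14

Answer: 14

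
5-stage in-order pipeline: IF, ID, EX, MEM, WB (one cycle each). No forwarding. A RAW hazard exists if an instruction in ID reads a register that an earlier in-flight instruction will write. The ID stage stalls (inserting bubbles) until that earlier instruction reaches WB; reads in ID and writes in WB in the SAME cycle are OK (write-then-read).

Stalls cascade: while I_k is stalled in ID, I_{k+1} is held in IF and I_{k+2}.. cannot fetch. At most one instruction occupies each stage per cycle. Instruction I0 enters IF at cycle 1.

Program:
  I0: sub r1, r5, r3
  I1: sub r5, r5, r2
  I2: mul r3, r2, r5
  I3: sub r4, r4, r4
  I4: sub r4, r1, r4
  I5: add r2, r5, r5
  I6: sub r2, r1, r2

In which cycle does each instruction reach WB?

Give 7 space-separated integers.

I0 sub r1 <- r5,r3: IF@1 ID@2 stall=0 (-) EX@3 MEM@4 WB@5
I1 sub r5 <- r5,r2: IF@2 ID@3 stall=0 (-) EX@4 MEM@5 WB@6
I2 mul r3 <- r2,r5: IF@3 ID@4 stall=2 (RAW on I1.r5 (WB@6)) EX@7 MEM@8 WB@9
I3 sub r4 <- r4,r4: IF@4 ID@7 stall=0 (-) EX@8 MEM@9 WB@10
I4 sub r4 <- r1,r4: IF@7 ID@8 stall=2 (RAW on I3.r4 (WB@10)) EX@11 MEM@12 WB@13
I5 add r2 <- r5,r5: IF@8 ID@11 stall=0 (-) EX@12 MEM@13 WB@14
I6 sub r2 <- r1,r2: IF@11 ID@12 stall=2 (RAW on I5.r2 (WB@14)) EX@15 MEM@16 WB@17

Answer: 5 6 9 10 13 14 17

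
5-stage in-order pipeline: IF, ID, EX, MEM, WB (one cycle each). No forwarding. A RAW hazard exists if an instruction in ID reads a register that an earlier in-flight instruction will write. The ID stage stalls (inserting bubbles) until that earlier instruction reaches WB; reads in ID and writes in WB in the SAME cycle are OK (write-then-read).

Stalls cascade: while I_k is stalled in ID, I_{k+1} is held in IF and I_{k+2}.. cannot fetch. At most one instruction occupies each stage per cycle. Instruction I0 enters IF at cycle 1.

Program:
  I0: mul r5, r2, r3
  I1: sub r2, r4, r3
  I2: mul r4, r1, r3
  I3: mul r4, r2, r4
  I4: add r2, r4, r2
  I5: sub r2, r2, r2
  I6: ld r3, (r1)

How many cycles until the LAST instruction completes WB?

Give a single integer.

I0 mul r5 <- r2,r3: IF@1 ID@2 stall=0 (-) EX@3 MEM@4 WB@5
I1 sub r2 <- r4,r3: IF@2 ID@3 stall=0 (-) EX@4 MEM@5 WB@6
I2 mul r4 <- r1,r3: IF@3 ID@4 stall=0 (-) EX@5 MEM@6 WB@7
I3 mul r4 <- r2,r4: IF@4 ID@5 stall=2 (RAW on I2.r4 (WB@7)) EX@8 MEM@9 WB@10
I4 add r2 <- r4,r2: IF@5 ID@8 stall=2 (RAW on I3.r4 (WB@10)) EX@11 MEM@12 WB@13
I5 sub r2 <- r2,r2: IF@8 ID@11 stall=2 (RAW on I4.r2 (WB@13)) EX@14 MEM@15 WB@16
I6 ld r3 <- r1: IF@11 ID@14 stall=0 (-) EX@15 MEM@16 WB@17

Answer: 17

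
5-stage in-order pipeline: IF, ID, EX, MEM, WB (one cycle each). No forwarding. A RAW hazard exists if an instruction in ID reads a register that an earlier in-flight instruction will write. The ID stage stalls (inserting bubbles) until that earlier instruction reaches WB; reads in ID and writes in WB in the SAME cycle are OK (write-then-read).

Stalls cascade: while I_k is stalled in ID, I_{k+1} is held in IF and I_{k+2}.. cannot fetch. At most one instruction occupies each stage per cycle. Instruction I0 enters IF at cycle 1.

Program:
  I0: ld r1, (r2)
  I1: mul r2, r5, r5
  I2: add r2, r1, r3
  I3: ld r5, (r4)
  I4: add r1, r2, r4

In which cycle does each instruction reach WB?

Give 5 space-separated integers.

I0 ld r1 <- r2: IF@1 ID@2 stall=0 (-) EX@3 MEM@4 WB@5
I1 mul r2 <- r5,r5: IF@2 ID@3 stall=0 (-) EX@4 MEM@5 WB@6
I2 add r2 <- r1,r3: IF@3 ID@4 stall=1 (RAW on I0.r1 (WB@5)) EX@6 MEM@7 WB@8
I3 ld r5 <- r4: IF@4 ID@6 stall=0 (-) EX@7 MEM@8 WB@9
I4 add r1 <- r2,r4: IF@6 ID@7 stall=1 (RAW on I2.r2 (WB@8)) EX@9 MEM@10 WB@11

Answer: 5 6 8 9 11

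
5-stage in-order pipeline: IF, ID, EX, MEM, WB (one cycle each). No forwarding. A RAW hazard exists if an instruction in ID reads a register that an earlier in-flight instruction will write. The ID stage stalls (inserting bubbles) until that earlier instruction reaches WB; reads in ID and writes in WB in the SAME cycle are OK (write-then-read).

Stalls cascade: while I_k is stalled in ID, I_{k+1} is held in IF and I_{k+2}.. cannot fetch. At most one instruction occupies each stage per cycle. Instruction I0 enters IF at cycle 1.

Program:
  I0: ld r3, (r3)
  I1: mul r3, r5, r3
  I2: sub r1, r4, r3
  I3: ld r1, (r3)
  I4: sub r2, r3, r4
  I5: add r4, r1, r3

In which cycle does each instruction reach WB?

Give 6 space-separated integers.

Answer: 5 8 11 12 13 15

Derivation:
I0 ld r3 <- r3: IF@1 ID@2 stall=0 (-) EX@3 MEM@4 WB@5
I1 mul r3 <- r5,r3: IF@2 ID@3 stall=2 (RAW on I0.r3 (WB@5)) EX@6 MEM@7 WB@8
I2 sub r1 <- r4,r3: IF@3 ID@6 stall=2 (RAW on I1.r3 (WB@8)) EX@9 MEM@10 WB@11
I3 ld r1 <- r3: IF@6 ID@9 stall=0 (-) EX@10 MEM@11 WB@12
I4 sub r2 <- r3,r4: IF@9 ID@10 stall=0 (-) EX@11 MEM@12 WB@13
I5 add r4 <- r1,r3: IF@10 ID@11 stall=1 (RAW on I3.r1 (WB@12)) EX@13 MEM@14 WB@15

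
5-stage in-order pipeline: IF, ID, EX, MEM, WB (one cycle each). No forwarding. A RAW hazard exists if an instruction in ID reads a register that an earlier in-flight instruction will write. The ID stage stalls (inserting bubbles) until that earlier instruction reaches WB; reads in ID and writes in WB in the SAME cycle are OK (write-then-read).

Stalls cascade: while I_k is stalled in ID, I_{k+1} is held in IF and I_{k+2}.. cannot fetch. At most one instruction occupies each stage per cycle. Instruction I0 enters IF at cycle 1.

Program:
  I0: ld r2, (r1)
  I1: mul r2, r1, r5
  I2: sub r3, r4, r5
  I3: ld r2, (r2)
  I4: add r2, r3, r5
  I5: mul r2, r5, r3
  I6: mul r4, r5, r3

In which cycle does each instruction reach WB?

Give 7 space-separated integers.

I0 ld r2 <- r1: IF@1 ID@2 stall=0 (-) EX@3 MEM@4 WB@5
I1 mul r2 <- r1,r5: IF@2 ID@3 stall=0 (-) EX@4 MEM@5 WB@6
I2 sub r3 <- r4,r5: IF@3 ID@4 stall=0 (-) EX@5 MEM@6 WB@7
I3 ld r2 <- r2: IF@4 ID@5 stall=1 (RAW on I1.r2 (WB@6)) EX@7 MEM@8 WB@9
I4 add r2 <- r3,r5: IF@5 ID@7 stall=0 (-) EX@8 MEM@9 WB@10
I5 mul r2 <- r5,r3: IF@7 ID@8 stall=0 (-) EX@9 MEM@10 WB@11
I6 mul r4 <- r5,r3: IF@8 ID@9 stall=0 (-) EX@10 MEM@11 WB@12

Answer: 5 6 7 9 10 11 12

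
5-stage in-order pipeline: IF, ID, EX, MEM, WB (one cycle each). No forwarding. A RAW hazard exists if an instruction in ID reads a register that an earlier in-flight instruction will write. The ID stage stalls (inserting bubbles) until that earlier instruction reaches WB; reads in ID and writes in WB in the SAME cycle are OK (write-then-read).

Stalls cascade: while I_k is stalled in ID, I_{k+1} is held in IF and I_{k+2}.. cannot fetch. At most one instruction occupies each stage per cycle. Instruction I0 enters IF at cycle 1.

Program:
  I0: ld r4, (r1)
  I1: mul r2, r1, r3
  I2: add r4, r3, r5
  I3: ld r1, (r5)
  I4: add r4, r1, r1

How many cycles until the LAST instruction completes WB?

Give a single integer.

I0 ld r4 <- r1: IF@1 ID@2 stall=0 (-) EX@3 MEM@4 WB@5
I1 mul r2 <- r1,r3: IF@2 ID@3 stall=0 (-) EX@4 MEM@5 WB@6
I2 add r4 <- r3,r5: IF@3 ID@4 stall=0 (-) EX@5 MEM@6 WB@7
I3 ld r1 <- r5: IF@4 ID@5 stall=0 (-) EX@6 MEM@7 WB@8
I4 add r4 <- r1,r1: IF@5 ID@6 stall=2 (RAW on I3.r1 (WB@8)) EX@9 MEM@10 WB@11

Answer: 11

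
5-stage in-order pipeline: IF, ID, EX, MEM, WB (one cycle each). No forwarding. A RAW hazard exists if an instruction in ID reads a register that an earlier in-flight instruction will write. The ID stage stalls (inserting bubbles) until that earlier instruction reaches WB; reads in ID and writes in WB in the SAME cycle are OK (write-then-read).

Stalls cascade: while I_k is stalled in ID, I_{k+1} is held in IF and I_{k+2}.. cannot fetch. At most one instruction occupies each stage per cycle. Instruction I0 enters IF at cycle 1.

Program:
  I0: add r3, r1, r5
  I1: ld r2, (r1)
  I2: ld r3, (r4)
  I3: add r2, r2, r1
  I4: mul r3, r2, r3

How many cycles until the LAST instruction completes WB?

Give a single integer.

I0 add r3 <- r1,r5: IF@1 ID@2 stall=0 (-) EX@3 MEM@4 WB@5
I1 ld r2 <- r1: IF@2 ID@3 stall=0 (-) EX@4 MEM@5 WB@6
I2 ld r3 <- r4: IF@3 ID@4 stall=0 (-) EX@5 MEM@6 WB@7
I3 add r2 <- r2,r1: IF@4 ID@5 stall=1 (RAW on I1.r2 (WB@6)) EX@7 MEM@8 WB@9
I4 mul r3 <- r2,r3: IF@5 ID@7 stall=2 (RAW on I3.r2 (WB@9)) EX@10 MEM@11 WB@12

Answer: 12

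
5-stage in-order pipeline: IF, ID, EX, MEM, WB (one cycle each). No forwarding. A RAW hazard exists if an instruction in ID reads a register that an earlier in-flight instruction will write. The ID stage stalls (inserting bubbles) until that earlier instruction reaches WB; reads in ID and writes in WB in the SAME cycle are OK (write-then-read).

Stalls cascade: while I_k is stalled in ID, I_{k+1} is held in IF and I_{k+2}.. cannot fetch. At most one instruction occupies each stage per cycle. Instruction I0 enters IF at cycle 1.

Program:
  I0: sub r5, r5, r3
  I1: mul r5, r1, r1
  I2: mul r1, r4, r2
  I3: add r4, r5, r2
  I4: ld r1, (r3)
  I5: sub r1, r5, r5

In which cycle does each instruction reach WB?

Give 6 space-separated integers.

Answer: 5 6 7 9 10 11

Derivation:
I0 sub r5 <- r5,r3: IF@1 ID@2 stall=0 (-) EX@3 MEM@4 WB@5
I1 mul r5 <- r1,r1: IF@2 ID@3 stall=0 (-) EX@4 MEM@5 WB@6
I2 mul r1 <- r4,r2: IF@3 ID@4 stall=0 (-) EX@5 MEM@6 WB@7
I3 add r4 <- r5,r2: IF@4 ID@5 stall=1 (RAW on I1.r5 (WB@6)) EX@7 MEM@8 WB@9
I4 ld r1 <- r3: IF@5 ID@7 stall=0 (-) EX@8 MEM@9 WB@10
I5 sub r1 <- r5,r5: IF@7 ID@8 stall=0 (-) EX@9 MEM@10 WB@11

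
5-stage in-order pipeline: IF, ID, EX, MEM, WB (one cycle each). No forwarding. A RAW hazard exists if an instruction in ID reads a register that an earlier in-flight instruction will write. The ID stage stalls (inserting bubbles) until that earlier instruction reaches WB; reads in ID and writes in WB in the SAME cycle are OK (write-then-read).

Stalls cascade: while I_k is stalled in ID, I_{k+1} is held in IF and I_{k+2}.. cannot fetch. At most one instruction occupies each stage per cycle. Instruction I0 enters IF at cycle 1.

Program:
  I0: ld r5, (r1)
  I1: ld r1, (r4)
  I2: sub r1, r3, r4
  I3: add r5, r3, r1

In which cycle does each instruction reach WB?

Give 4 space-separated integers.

I0 ld r5 <- r1: IF@1 ID@2 stall=0 (-) EX@3 MEM@4 WB@5
I1 ld r1 <- r4: IF@2 ID@3 stall=0 (-) EX@4 MEM@5 WB@6
I2 sub r1 <- r3,r4: IF@3 ID@4 stall=0 (-) EX@5 MEM@6 WB@7
I3 add r5 <- r3,r1: IF@4 ID@5 stall=2 (RAW on I2.r1 (WB@7)) EX@8 MEM@9 WB@10

Answer: 5 6 7 10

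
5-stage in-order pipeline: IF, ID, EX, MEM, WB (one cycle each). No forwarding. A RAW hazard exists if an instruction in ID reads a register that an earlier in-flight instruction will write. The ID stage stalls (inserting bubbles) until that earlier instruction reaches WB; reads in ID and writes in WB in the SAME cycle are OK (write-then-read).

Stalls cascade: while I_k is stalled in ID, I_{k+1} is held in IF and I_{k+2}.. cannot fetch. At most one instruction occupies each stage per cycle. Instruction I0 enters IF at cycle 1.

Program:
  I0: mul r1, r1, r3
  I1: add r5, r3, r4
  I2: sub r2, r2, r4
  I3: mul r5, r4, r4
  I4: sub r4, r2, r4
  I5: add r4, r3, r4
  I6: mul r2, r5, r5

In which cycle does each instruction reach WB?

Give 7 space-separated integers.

I0 mul r1 <- r1,r3: IF@1 ID@2 stall=0 (-) EX@3 MEM@4 WB@5
I1 add r5 <- r3,r4: IF@2 ID@3 stall=0 (-) EX@4 MEM@5 WB@6
I2 sub r2 <- r2,r4: IF@3 ID@4 stall=0 (-) EX@5 MEM@6 WB@7
I3 mul r5 <- r4,r4: IF@4 ID@5 stall=0 (-) EX@6 MEM@7 WB@8
I4 sub r4 <- r2,r4: IF@5 ID@6 stall=1 (RAW on I2.r2 (WB@7)) EX@8 MEM@9 WB@10
I5 add r4 <- r3,r4: IF@6 ID@8 stall=2 (RAW on I4.r4 (WB@10)) EX@11 MEM@12 WB@13
I6 mul r2 <- r5,r5: IF@8 ID@11 stall=0 (-) EX@12 MEM@13 WB@14

Answer: 5 6 7 8 10 13 14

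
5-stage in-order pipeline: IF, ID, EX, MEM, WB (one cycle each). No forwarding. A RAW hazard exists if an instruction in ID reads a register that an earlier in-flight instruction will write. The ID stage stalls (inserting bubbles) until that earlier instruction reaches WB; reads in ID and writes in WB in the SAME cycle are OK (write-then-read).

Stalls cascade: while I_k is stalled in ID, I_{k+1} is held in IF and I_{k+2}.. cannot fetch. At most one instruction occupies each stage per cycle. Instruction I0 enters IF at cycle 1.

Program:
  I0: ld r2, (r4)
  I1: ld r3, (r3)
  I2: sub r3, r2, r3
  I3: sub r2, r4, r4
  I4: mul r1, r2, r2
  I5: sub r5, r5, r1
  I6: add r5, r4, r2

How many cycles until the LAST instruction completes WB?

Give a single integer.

I0 ld r2 <- r4: IF@1 ID@2 stall=0 (-) EX@3 MEM@4 WB@5
I1 ld r3 <- r3: IF@2 ID@3 stall=0 (-) EX@4 MEM@5 WB@6
I2 sub r3 <- r2,r3: IF@3 ID@4 stall=2 (RAW on I1.r3 (WB@6)) EX@7 MEM@8 WB@9
I3 sub r2 <- r4,r4: IF@4 ID@7 stall=0 (-) EX@8 MEM@9 WB@10
I4 mul r1 <- r2,r2: IF@7 ID@8 stall=2 (RAW on I3.r2 (WB@10)) EX@11 MEM@12 WB@13
I5 sub r5 <- r5,r1: IF@8 ID@11 stall=2 (RAW on I4.r1 (WB@13)) EX@14 MEM@15 WB@16
I6 add r5 <- r4,r2: IF@11 ID@14 stall=0 (-) EX@15 MEM@16 WB@17

Answer: 17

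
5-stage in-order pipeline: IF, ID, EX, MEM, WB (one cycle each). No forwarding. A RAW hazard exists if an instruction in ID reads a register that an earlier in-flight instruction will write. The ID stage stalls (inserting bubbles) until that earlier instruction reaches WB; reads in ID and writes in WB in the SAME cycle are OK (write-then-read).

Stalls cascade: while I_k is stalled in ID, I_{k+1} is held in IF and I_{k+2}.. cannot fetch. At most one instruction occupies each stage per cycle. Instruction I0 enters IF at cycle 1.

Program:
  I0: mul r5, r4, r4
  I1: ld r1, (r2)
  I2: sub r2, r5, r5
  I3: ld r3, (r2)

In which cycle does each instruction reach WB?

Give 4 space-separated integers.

Answer: 5 6 8 11

Derivation:
I0 mul r5 <- r4,r4: IF@1 ID@2 stall=0 (-) EX@3 MEM@4 WB@5
I1 ld r1 <- r2: IF@2 ID@3 stall=0 (-) EX@4 MEM@5 WB@6
I2 sub r2 <- r5,r5: IF@3 ID@4 stall=1 (RAW on I0.r5 (WB@5)) EX@6 MEM@7 WB@8
I3 ld r3 <- r2: IF@4 ID@6 stall=2 (RAW on I2.r2 (WB@8)) EX@9 MEM@10 WB@11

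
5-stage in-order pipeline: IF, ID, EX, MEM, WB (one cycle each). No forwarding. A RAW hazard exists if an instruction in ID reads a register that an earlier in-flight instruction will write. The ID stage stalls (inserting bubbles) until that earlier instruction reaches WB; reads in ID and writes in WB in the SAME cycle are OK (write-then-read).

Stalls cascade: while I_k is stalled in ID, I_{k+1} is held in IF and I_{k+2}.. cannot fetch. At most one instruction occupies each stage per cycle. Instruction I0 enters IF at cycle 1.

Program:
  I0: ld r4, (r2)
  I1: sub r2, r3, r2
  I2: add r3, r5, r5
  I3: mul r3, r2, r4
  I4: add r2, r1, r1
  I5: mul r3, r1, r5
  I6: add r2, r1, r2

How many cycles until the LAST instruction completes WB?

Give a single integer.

Answer: 13

Derivation:
I0 ld r4 <- r2: IF@1 ID@2 stall=0 (-) EX@3 MEM@4 WB@5
I1 sub r2 <- r3,r2: IF@2 ID@3 stall=0 (-) EX@4 MEM@5 WB@6
I2 add r3 <- r5,r5: IF@3 ID@4 stall=0 (-) EX@5 MEM@6 WB@7
I3 mul r3 <- r2,r4: IF@4 ID@5 stall=1 (RAW on I1.r2 (WB@6)) EX@7 MEM@8 WB@9
I4 add r2 <- r1,r1: IF@5 ID@7 stall=0 (-) EX@8 MEM@9 WB@10
I5 mul r3 <- r1,r5: IF@7 ID@8 stall=0 (-) EX@9 MEM@10 WB@11
I6 add r2 <- r1,r2: IF@8 ID@9 stall=1 (RAW on I4.r2 (WB@10)) EX@11 MEM@12 WB@13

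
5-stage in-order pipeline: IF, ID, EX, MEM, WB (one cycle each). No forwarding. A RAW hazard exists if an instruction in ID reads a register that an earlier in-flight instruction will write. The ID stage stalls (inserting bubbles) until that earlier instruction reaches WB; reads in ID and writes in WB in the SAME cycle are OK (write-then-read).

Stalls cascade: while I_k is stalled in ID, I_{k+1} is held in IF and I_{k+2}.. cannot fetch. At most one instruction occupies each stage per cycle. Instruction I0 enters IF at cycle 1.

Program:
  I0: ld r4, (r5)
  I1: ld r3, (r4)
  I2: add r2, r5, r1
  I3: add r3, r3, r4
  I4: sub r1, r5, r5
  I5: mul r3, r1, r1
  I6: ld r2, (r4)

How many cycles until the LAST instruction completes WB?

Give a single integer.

Answer: 16

Derivation:
I0 ld r4 <- r5: IF@1 ID@2 stall=0 (-) EX@3 MEM@4 WB@5
I1 ld r3 <- r4: IF@2 ID@3 stall=2 (RAW on I0.r4 (WB@5)) EX@6 MEM@7 WB@8
I2 add r2 <- r5,r1: IF@3 ID@6 stall=0 (-) EX@7 MEM@8 WB@9
I3 add r3 <- r3,r4: IF@6 ID@7 stall=1 (RAW on I1.r3 (WB@8)) EX@9 MEM@10 WB@11
I4 sub r1 <- r5,r5: IF@7 ID@9 stall=0 (-) EX@10 MEM@11 WB@12
I5 mul r3 <- r1,r1: IF@9 ID@10 stall=2 (RAW on I4.r1 (WB@12)) EX@13 MEM@14 WB@15
I6 ld r2 <- r4: IF@10 ID@13 stall=0 (-) EX@14 MEM@15 WB@16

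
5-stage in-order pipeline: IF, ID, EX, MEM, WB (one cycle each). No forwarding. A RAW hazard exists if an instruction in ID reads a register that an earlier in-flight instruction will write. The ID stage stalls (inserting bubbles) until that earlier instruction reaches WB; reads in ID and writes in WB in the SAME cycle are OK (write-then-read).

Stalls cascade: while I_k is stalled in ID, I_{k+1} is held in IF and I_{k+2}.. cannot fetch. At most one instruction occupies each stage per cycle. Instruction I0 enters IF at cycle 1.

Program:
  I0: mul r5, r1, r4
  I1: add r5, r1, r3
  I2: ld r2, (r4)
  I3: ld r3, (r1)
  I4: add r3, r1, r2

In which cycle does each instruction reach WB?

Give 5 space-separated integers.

Answer: 5 6 7 8 10

Derivation:
I0 mul r5 <- r1,r4: IF@1 ID@2 stall=0 (-) EX@3 MEM@4 WB@5
I1 add r5 <- r1,r3: IF@2 ID@3 stall=0 (-) EX@4 MEM@5 WB@6
I2 ld r2 <- r4: IF@3 ID@4 stall=0 (-) EX@5 MEM@6 WB@7
I3 ld r3 <- r1: IF@4 ID@5 stall=0 (-) EX@6 MEM@7 WB@8
I4 add r3 <- r1,r2: IF@5 ID@6 stall=1 (RAW on I2.r2 (WB@7)) EX@8 MEM@9 WB@10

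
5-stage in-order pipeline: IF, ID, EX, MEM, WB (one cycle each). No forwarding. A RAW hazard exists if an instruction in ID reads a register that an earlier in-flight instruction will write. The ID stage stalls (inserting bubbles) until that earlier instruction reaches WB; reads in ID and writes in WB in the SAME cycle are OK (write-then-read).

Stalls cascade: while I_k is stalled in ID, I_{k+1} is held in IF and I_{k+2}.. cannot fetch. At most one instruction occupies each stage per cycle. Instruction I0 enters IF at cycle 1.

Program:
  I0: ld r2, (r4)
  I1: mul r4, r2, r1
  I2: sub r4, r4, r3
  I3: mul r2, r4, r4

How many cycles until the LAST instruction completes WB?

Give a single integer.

Answer: 14

Derivation:
I0 ld r2 <- r4: IF@1 ID@2 stall=0 (-) EX@3 MEM@4 WB@5
I1 mul r4 <- r2,r1: IF@2 ID@3 stall=2 (RAW on I0.r2 (WB@5)) EX@6 MEM@7 WB@8
I2 sub r4 <- r4,r3: IF@3 ID@6 stall=2 (RAW on I1.r4 (WB@8)) EX@9 MEM@10 WB@11
I3 mul r2 <- r4,r4: IF@6 ID@9 stall=2 (RAW on I2.r4 (WB@11)) EX@12 MEM@13 WB@14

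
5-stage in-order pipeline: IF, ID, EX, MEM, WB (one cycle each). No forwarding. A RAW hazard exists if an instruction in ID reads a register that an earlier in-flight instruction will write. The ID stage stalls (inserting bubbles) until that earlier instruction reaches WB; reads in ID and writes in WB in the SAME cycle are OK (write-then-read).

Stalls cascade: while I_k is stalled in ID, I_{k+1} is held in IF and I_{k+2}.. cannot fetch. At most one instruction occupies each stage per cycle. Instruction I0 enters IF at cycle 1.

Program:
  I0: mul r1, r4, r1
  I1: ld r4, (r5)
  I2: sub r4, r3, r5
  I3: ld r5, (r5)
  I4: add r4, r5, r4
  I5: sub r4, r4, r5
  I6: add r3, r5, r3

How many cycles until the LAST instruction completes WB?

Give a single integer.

Answer: 15

Derivation:
I0 mul r1 <- r4,r1: IF@1 ID@2 stall=0 (-) EX@3 MEM@4 WB@5
I1 ld r4 <- r5: IF@2 ID@3 stall=0 (-) EX@4 MEM@5 WB@6
I2 sub r4 <- r3,r5: IF@3 ID@4 stall=0 (-) EX@5 MEM@6 WB@7
I3 ld r5 <- r5: IF@4 ID@5 stall=0 (-) EX@6 MEM@7 WB@8
I4 add r4 <- r5,r4: IF@5 ID@6 stall=2 (RAW on I3.r5 (WB@8)) EX@9 MEM@10 WB@11
I5 sub r4 <- r4,r5: IF@6 ID@9 stall=2 (RAW on I4.r4 (WB@11)) EX@12 MEM@13 WB@14
I6 add r3 <- r5,r3: IF@9 ID@12 stall=0 (-) EX@13 MEM@14 WB@15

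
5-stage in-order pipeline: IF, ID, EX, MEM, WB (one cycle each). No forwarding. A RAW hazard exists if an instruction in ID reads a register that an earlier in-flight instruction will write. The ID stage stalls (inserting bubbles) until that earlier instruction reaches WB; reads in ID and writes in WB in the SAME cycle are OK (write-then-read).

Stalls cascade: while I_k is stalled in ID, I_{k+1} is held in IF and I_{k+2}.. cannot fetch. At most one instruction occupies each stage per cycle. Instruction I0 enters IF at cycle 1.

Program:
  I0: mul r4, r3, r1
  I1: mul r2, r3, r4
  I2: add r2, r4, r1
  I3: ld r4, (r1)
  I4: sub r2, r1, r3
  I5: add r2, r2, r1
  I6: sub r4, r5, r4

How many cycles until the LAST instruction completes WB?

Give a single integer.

Answer: 15

Derivation:
I0 mul r4 <- r3,r1: IF@1 ID@2 stall=0 (-) EX@3 MEM@4 WB@5
I1 mul r2 <- r3,r4: IF@2 ID@3 stall=2 (RAW on I0.r4 (WB@5)) EX@6 MEM@7 WB@8
I2 add r2 <- r4,r1: IF@3 ID@6 stall=0 (-) EX@7 MEM@8 WB@9
I3 ld r4 <- r1: IF@6 ID@7 stall=0 (-) EX@8 MEM@9 WB@10
I4 sub r2 <- r1,r3: IF@7 ID@8 stall=0 (-) EX@9 MEM@10 WB@11
I5 add r2 <- r2,r1: IF@8 ID@9 stall=2 (RAW on I4.r2 (WB@11)) EX@12 MEM@13 WB@14
I6 sub r4 <- r5,r4: IF@9 ID@12 stall=0 (-) EX@13 MEM@14 WB@15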